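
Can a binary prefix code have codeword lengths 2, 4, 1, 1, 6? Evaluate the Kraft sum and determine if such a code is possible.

With common denominator 2^6 = 64: Σ 2^(−ℓᵢ) = 16/64 + 4/64 + 32/64 + 32/64 + 1/64 = 85/64 = 1.328125.
Kraft's inequality requires Σ ≤ 1; here Σ = 1.328125 > 1, so no such prefix code exists.

1.328125; no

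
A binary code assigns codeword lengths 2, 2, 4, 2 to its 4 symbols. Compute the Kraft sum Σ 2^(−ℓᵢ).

0.8125

With common denominator 2^4 = 16: Σ 2^(−ℓᵢ) = 4/16 + 4/16 + 1/16 + 4/16 = 13/16 = 0.8125.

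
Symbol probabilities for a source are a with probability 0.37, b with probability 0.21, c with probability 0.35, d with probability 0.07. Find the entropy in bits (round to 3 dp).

H = −Σ pᵢ log₂ pᵢ.
−0.37·log₂(0.37) = 0.5307
−0.21·log₂(0.21) = 0.4728
−0.35·log₂(0.35) = 0.5301
−0.07·log₂(0.07) = 0.2686
Sum ≈ 1.8022 → 1.802 bits.

1.802 bits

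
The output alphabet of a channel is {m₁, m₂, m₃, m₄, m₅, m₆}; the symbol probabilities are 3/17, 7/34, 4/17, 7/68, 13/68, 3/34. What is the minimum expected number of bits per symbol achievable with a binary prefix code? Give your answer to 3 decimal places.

Repeatedly combine the two least-probable nodes; the expected code length is the sum of the merged weights.
merge 3/34 + 7/68 → 13/68
merge 3/17 + 13/68 → 25/68
merge 13/68 + 7/34 → 27/68
merge 4/17 + 25/68 → 41/68
merge 27/68 + 41/68 → 1
L = 13/68 + 25/68 + 27/68 + 41/68 + 1 = 87/34 ≈ 2.559 bits/symbol.

2.559 bits/symbol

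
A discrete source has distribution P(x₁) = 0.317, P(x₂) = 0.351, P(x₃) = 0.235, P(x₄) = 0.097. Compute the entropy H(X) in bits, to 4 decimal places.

H = −Σ pᵢ log₂ pᵢ.
−0.317·log₂(0.317) = 0.5254
−0.351·log₂(0.351) = 0.5302
−0.235·log₂(0.235) = 0.4910
−0.097·log₂(0.097) = 0.3265
Sum ≈ 1.8730 → 1.8730 bits.

1.8730 bits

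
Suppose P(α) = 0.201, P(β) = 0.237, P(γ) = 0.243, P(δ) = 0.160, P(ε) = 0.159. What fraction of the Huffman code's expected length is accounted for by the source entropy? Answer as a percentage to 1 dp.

99.1%

Entropy H = −Σ p log₂ p ≈ 2.2983 bits.
Huffman merges: 159/1000+4/25→319/1000; 201/1000+237/1000→219/500; 243/1000+319/1000→281/500; 219/500+281/500→1. L = 2319/1000 ≈ 2.3190.
Efficiency = H/L = 2.2983/2.3190 = 99.1%.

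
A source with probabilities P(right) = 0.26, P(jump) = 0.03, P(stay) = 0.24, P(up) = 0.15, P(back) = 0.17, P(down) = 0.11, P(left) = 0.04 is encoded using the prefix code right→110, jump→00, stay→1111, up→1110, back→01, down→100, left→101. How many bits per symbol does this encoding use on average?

3.19 bits/symbol

L̄ = Σ pᵢ·ℓᵢ = 0.26·3 + 0.03·2 + 0.24·4 + 0.15·4 + 0.17·2 + 0.11·3 + 0.04·3 = 3.19 bits/symbol.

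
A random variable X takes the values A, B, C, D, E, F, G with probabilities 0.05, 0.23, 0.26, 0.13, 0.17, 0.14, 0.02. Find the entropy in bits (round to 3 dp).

2.536 bits

H = −Σ pᵢ log₂ pᵢ.
−0.05·log₂(0.05) = 0.2161
−0.23·log₂(0.23) = 0.4877
−0.26·log₂(0.26) = 0.5053
−0.13·log₂(0.13) = 0.3826
−0.17·log₂(0.17) = 0.4346
−0.14·log₂(0.14) = 0.3971
−0.02·log₂(0.02) = 0.1129
Sum ≈ 2.5363 → 2.536 bits.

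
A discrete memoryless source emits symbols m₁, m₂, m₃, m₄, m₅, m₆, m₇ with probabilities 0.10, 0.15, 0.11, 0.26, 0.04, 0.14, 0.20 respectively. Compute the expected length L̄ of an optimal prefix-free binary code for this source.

2.68 bits/symbol

Repeatedly combine the two least-probable nodes; the expected code length is the sum of the merged weights.
merge 1/25 + 1/10 → 7/50
merge 11/100 + 7/50 → 1/4
merge 7/50 + 3/20 → 29/100
merge 1/5 + 1/4 → 9/20
merge 13/50 + 29/100 → 11/20
merge 9/20 + 11/20 → 1
L = 7/50 + 1/4 + 29/100 + 9/20 + 11/20 + 1 = 67/25 = 2.68 bits/symbol.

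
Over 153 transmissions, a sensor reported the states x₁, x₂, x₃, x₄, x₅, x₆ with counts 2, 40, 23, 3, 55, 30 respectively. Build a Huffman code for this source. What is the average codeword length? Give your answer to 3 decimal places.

Probabilities are the counts divided by 153.
Repeatedly combine the two least-probable nodes; the expected code length is the sum of the merged weights.
merge 2/153 + 1/51 → 5/153
merge 5/153 + 23/153 → 28/153
merge 28/153 + 10/51 → 58/153
merge 40/153 + 55/153 → 95/153
merge 58/153 + 95/153 → 1
L = 5/153 + 28/153 + 58/153 + 95/153 + 1 = 113/51 ≈ 2.216 bits/symbol.

2.216 bits/symbol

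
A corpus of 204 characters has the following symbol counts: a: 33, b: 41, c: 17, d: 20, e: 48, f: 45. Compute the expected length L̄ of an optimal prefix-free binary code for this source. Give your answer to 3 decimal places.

Probabilities are the counts divided by 204.
Repeatedly combine the two least-probable nodes; the expected code length is the sum of the merged weights.
merge 1/12 + 5/51 → 37/204
merge 11/68 + 37/204 → 35/102
merge 41/204 + 15/68 → 43/102
merge 4/17 + 35/102 → 59/102
merge 43/102 + 59/102 → 1
L = 37/204 + 35/102 + 43/102 + 59/102 + 1 = 515/204 ≈ 2.525 bits/symbol.

2.525 bits/symbol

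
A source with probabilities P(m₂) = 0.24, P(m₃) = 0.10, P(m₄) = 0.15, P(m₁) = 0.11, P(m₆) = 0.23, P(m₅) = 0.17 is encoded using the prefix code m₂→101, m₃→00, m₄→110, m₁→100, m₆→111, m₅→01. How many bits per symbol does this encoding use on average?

2.73 bits/symbol

L̄ = Σ pᵢ·ℓᵢ = 0.24·3 + 0.10·2 + 0.15·3 + 0.11·3 + 0.23·3 + 0.17·2 = 2.73 bits/symbol.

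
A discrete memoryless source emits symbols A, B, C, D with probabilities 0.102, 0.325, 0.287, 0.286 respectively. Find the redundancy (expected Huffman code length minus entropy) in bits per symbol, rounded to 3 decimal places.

0.104 bits

Entropy H = −Σ p log₂ p ≈ 1.8962 bits.
Huffman merges: 51/500+143/500→97/250; 287/1000+13/40→153/250; 97/250+153/250→1. L = 2 ≈ 2.0000.
L − H = 2.0000 − 1.8962 = 0.104 bits.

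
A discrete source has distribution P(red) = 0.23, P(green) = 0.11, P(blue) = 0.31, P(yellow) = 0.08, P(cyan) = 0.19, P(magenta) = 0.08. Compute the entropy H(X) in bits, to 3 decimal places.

2.400 bits

H = −Σ pᵢ log₂ pᵢ.
−0.23·log₂(0.23) = 0.4877
−0.11·log₂(0.11) = 0.3503
−0.31·log₂(0.31) = 0.5238
−0.08·log₂(0.08) = 0.2915
−0.19·log₂(0.19) = 0.4552
−0.08·log₂(0.08) = 0.2915
Sum ≈ 2.4000 → 2.400 bits.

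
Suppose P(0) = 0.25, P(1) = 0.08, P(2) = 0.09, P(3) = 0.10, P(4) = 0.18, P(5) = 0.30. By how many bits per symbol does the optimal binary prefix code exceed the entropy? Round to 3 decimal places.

Entropy H = −Σ p log₂ p ≈ 2.4028 bits.
Huffman merges: 2/25+9/100→17/100; 1/10+17/100→27/100; 9/50+1/4→43/100; 27/100+3/10→57/100; 43/100+57/100→1. L = 61/25 ≈ 2.4400.
L − H = 2.4400 − 2.4028 = 0.037 bits.

0.037 bits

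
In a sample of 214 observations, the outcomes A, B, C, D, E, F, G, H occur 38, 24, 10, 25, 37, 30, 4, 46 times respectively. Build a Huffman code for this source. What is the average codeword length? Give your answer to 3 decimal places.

2.850 bits/symbol

Probabilities are the counts divided by 214.
Repeatedly combine the two least-probable nodes; the expected code length is the sum of the merged weights.
merge 2/107 + 5/107 → 7/107
merge 7/107 + 12/107 → 19/107
merge 25/214 + 15/107 → 55/214
merge 37/214 + 19/107 → 75/214
merge 19/107 + 23/107 → 42/107
merge 55/214 + 75/214 → 65/107
merge 42/107 + 65/107 → 1
L = 7/107 + 19/107 + 55/214 + 75/214 + 42/107 + 65/107 + 1 = 305/107 ≈ 2.850 bits/symbol.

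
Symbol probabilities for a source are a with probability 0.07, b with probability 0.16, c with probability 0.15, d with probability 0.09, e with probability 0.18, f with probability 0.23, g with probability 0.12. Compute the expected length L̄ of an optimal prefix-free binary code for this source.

Repeatedly combine the two least-probable nodes; the expected code length is the sum of the merged weights.
merge 7/100 + 9/100 → 4/25
merge 3/25 + 3/20 → 27/100
merge 4/25 + 4/25 → 8/25
merge 9/50 + 23/100 → 41/100
merge 27/100 + 8/25 → 59/100
merge 41/100 + 59/100 → 1
L = 4/25 + 27/100 + 8/25 + 41/100 + 59/100 + 1 = 11/4 = 2.75 bits/symbol.

2.75 bits/symbol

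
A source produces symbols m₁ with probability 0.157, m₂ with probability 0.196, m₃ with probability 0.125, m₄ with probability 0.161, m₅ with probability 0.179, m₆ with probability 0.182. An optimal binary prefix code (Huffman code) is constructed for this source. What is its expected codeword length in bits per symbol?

Repeatedly combine the two least-probable nodes; the expected code length is the sum of the merged weights.
merge 1/8 + 157/1000 → 141/500
merge 161/1000 + 179/1000 → 17/50
merge 91/500 + 49/250 → 189/500
merge 141/500 + 17/50 → 311/500
merge 189/500 + 311/500 → 1
L = 141/500 + 17/50 + 189/500 + 311/500 + 1 = 1311/500 = 2.622 bits/symbol.

2.622 bits/symbol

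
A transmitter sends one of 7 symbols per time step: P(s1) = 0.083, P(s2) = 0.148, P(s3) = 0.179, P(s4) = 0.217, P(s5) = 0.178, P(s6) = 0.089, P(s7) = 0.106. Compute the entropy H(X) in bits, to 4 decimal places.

2.7256 bits

H = −Σ pᵢ log₂ pᵢ.
−0.083·log₂(0.083) = 0.2980
−0.148·log₂(0.148) = 0.4079
−0.179·log₂(0.179) = 0.4443
−0.217·log₂(0.217) = 0.4783
−0.178·log₂(0.178) = 0.4432
−0.089·log₂(0.089) = 0.3106
−0.106·log₂(0.106) = 0.3432
Sum ≈ 2.7256 → 2.7256 bits.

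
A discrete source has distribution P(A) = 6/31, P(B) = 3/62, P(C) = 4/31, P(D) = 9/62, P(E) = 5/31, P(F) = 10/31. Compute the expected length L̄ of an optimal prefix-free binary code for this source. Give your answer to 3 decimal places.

2.484 bits/symbol

Repeatedly combine the two least-probable nodes; the expected code length is the sum of the merged weights.
merge 3/62 + 4/31 → 11/62
merge 9/62 + 5/31 → 19/62
merge 11/62 + 6/31 → 23/62
merge 19/62 + 10/31 → 39/62
merge 23/62 + 39/62 → 1
L = 11/62 + 19/62 + 23/62 + 39/62 + 1 = 77/31 ≈ 2.484 bits/symbol.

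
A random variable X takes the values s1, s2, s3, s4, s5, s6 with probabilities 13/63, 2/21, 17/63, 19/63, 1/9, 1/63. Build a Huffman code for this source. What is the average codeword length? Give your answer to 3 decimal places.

Repeatedly combine the two least-probable nodes; the expected code length is the sum of the merged weights.
merge 1/63 + 2/21 → 1/9
merge 1/9 + 1/9 → 2/9
merge 13/63 + 2/9 → 3/7
merge 17/63 + 19/63 → 4/7
merge 3/7 + 4/7 → 1
L = 1/9 + 2/9 + 3/7 + 4/7 + 1 = 7/3 ≈ 2.333 bits/symbol.

2.333 bits/symbol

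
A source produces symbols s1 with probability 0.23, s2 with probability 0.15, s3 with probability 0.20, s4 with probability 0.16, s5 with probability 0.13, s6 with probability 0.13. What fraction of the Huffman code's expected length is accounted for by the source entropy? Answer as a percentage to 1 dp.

99.3%

Entropy H = −Σ p log₂ p ≈ 2.5509 bits.
Huffman merges: 13/100+13/100→13/50; 3/20+4/25→31/100; 1/5+23/100→43/100; 13/50+31/100→57/100; 43/100+57/100→1. L = 257/100 ≈ 2.5700.
Efficiency = H/L = 2.5509/2.5700 = 99.3%.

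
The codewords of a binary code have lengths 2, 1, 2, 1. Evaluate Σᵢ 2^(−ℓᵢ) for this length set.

1.5

With common denominator 2^2 = 4: Σ 2^(−ℓᵢ) = 1/4 + 2/4 + 1/4 + 2/4 = 6/4 = 1.5.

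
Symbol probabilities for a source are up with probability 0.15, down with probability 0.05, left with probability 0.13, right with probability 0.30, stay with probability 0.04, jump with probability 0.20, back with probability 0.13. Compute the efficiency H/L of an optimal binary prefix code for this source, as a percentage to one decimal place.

Entropy H = −Σ p log₂ p ≈ 2.5632 bits.
Huffman merges: 1/25+1/20→9/100; 9/100+13/100→11/50; 13/100+3/20→7/25; 1/5+11/50→21/50; 7/25+3/10→29/50; 21/50+29/50→1. L = 259/100 ≈ 2.5900.
Efficiency = H/L = 2.5632/2.5900 = 99.0%.

99.0%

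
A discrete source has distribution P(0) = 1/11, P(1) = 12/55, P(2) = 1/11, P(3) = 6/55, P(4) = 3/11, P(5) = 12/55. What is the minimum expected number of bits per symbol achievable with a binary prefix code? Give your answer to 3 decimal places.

Repeatedly combine the two least-probable nodes; the expected code length is the sum of the merged weights.
merge 1/11 + 1/11 → 2/11
merge 6/55 + 2/11 → 16/55
merge 12/55 + 12/55 → 24/55
merge 3/11 + 16/55 → 31/55
merge 24/55 + 31/55 → 1
L = 2/11 + 16/55 + 24/55 + 31/55 + 1 = 136/55 ≈ 2.473 bits/symbol.

2.473 bits/symbol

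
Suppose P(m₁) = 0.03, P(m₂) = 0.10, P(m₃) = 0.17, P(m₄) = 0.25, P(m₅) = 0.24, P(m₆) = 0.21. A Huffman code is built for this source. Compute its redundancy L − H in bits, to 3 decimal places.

Entropy H = −Σ p log₂ p ≈ 2.3855 bits.
Huffman merges: 3/100+1/10→13/100; 13/100+17/100→3/10; 21/100+6/25→9/20; 1/4+3/10→11/20; 9/20+11/20→1. L = 243/100 ≈ 2.4300.
L − H = 2.4300 − 2.3855 = 0.044 bits.

0.044 bits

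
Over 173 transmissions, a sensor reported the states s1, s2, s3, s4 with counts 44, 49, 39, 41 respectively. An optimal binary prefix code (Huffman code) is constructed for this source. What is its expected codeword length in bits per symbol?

2 bits/symbol

Probabilities are the counts divided by 173.
Repeatedly combine the two least-probable nodes; the expected code length is the sum of the merged weights.
merge 39/173 + 41/173 → 80/173
merge 44/173 + 49/173 → 93/173
merge 80/173 + 93/173 → 1
L = 80/173 + 93/173 + 1 = 2 bits/symbol.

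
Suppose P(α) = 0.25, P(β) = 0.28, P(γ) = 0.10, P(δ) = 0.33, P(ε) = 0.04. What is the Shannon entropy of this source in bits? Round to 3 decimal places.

2.060 bits

H = −Σ pᵢ log₂ pᵢ.
−0.25·log₂(0.25) = 0.5000
−0.28·log₂(0.28) = 0.5142
−0.10·log₂(0.10) = 0.3322
−0.33·log₂(0.33) = 0.5278
−0.04·log₂(0.04) = 0.1858
Sum ≈ 2.0600 → 2.060 bits.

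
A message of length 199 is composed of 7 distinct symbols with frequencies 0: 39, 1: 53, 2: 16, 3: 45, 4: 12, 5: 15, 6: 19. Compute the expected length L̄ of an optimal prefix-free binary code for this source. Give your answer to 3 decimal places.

Probabilities are the counts divided by 199.
Repeatedly combine the two least-probable nodes; the expected code length is the sum of the merged weights.
merge 12/199 + 15/199 → 27/199
merge 16/199 + 19/199 → 35/199
merge 27/199 + 35/199 → 62/199
merge 39/199 + 45/199 → 84/199
merge 53/199 + 62/199 → 115/199
merge 84/199 + 115/199 → 1
L = 27/199 + 35/199 + 62/199 + 84/199 + 115/199 + 1 = 522/199 ≈ 2.623 bits/symbol.

2.623 bits/symbol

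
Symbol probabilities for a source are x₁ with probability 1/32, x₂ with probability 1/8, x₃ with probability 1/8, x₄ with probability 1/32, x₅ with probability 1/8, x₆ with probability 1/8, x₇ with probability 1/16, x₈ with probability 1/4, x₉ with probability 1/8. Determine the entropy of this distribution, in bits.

2.9375 bits

Each probability is a power of 1/2, so log₂(1/p) is an integer.
H = Σ p·log₂(1/p) = 1/32·5 + 1/8·3 + 1/8·3 + 1/32·5 + 1/8·3 + 1/8·3 + 1/16·4 + 1/4·2 + 1/8·3 = 2.9375 bits.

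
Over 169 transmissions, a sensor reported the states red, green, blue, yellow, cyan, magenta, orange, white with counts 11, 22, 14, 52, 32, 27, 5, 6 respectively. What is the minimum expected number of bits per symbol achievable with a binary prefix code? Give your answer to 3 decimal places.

Probabilities are the counts divided by 169.
Repeatedly combine the two least-probable nodes; the expected code length is the sum of the merged weights.
merge 5/169 + 6/169 → 11/169
merge 11/169 + 11/169 → 22/169
merge 14/169 + 22/169 → 36/169
merge 22/169 + 27/169 → 49/169
merge 32/169 + 36/169 → 68/169
merge 49/169 + 4/13 → 101/169
merge 68/169 + 101/169 → 1
L = 11/169 + 22/169 + 36/169 + 49/169 + 68/169 + 101/169 + 1 = 456/169 ≈ 2.698 bits/symbol.

2.698 bits/symbol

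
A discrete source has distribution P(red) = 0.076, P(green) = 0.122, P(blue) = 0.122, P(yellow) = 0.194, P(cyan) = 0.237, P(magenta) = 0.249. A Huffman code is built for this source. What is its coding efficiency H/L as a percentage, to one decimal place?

Entropy H = −Σ p log₂ p ≈ 2.4738 bits.
Huffman merges: 19/250+61/500→99/500; 61/500+97/500→79/250; 99/500+237/1000→87/200; 249/1000+79/250→113/200; 87/200+113/200→1. L = 1257/500 ≈ 2.5140.
Efficiency = H/L = 2.4738/2.5140 = 98.4%.

98.4%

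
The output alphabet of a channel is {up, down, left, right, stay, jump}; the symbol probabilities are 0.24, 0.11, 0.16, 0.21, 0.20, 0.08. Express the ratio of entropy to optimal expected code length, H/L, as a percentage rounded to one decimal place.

Entropy H = −Σ p log₂ p ≈ 2.4962 bits.
Huffman merges: 2/25+11/100→19/100; 4/25+19/100→7/20; 1/5+21/100→41/100; 6/25+7/20→59/100; 41/100+59/100→1. L = 127/50 ≈ 2.5400.
Efficiency = H/L = 2.4962/2.5400 = 98.3%.

98.3%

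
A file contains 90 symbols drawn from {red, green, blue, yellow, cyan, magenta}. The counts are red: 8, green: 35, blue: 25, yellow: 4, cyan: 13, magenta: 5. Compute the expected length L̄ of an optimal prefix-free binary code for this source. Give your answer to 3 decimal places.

Probabilities are the counts divided by 90.
Repeatedly combine the two least-probable nodes; the expected code length is the sum of the merged weights.
merge 2/45 + 1/18 → 1/10
merge 4/45 + 1/10 → 17/90
merge 13/90 + 17/90 → 1/3
merge 5/18 + 1/3 → 11/18
merge 7/18 + 11/18 → 1
L = 1/10 + 17/90 + 1/3 + 11/18 + 1 = 67/30 ≈ 2.233 bits/symbol.

2.233 bits/symbol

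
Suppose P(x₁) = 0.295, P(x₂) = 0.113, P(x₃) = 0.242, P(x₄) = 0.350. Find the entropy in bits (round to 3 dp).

H = −Σ pᵢ log₂ pᵢ.
−0.295·log₂(0.295) = 0.5196
−0.113·log₂(0.113) = 0.3555
−0.242·log₂(0.242) = 0.4954
−0.350·log₂(0.350) = 0.5301
Sum ≈ 1.9005 → 1.900 bits.

1.900 bits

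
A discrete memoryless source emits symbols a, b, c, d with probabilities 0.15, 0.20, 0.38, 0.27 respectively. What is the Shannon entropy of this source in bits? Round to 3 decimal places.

1.915 bits

H = −Σ pᵢ log₂ pᵢ.
−0.15·log₂(0.15) = 0.4105
−0.20·log₂(0.20) = 0.4644
−0.38·log₂(0.38) = 0.5305
−0.27·log₂(0.27) = 0.5100
Sum ≈ 1.9154 → 1.915 bits.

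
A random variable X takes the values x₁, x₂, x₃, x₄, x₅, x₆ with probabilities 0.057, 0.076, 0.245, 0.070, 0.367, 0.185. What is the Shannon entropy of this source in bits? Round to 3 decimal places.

H = −Σ pᵢ log₂ pᵢ.
−0.057·log₂(0.057) = 0.2356
−0.076·log₂(0.076) = 0.2826
−0.245·log₂(0.245) = 0.4971
−0.070·log₂(0.070) = 0.2686
−0.367·log₂(0.367) = 0.5307
−0.185·log₂(0.185) = 0.4504
Sum ≈ 2.2649 → 2.265 bits.

2.265 bits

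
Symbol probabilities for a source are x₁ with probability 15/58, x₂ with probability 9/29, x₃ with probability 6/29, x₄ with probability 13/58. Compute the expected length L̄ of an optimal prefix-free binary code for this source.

2 bits/symbol

Repeatedly combine the two least-probable nodes; the expected code length is the sum of the merged weights.
merge 6/29 + 13/58 → 25/58
merge 15/58 + 9/29 → 33/58
merge 25/58 + 33/58 → 1
L = 25/58 + 33/58 + 1 = 2 bits/symbol.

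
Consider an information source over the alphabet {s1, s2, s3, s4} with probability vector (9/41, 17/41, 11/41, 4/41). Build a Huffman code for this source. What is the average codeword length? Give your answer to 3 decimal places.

1.902 bits/symbol

Repeatedly combine the two least-probable nodes; the expected code length is the sum of the merged weights.
merge 4/41 + 9/41 → 13/41
merge 11/41 + 13/41 → 24/41
merge 17/41 + 24/41 → 1
L = 13/41 + 24/41 + 1 = 78/41 ≈ 1.902 bits/symbol.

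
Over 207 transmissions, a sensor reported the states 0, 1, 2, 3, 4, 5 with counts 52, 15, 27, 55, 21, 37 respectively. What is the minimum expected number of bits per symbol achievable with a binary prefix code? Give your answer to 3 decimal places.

2.478 bits/symbol

Probabilities are the counts divided by 207.
Repeatedly combine the two least-probable nodes; the expected code length is the sum of the merged weights.
merge 5/69 + 7/69 → 4/23
merge 3/23 + 4/23 → 7/23
merge 37/207 + 52/207 → 89/207
merge 55/207 + 7/23 → 118/207
merge 89/207 + 118/207 → 1
L = 4/23 + 7/23 + 89/207 + 118/207 + 1 = 57/23 ≈ 2.478 bits/symbol.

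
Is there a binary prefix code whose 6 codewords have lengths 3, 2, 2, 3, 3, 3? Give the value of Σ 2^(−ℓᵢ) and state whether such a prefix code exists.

1; yes

With common denominator 2^3 = 8: Σ 2^(−ℓᵢ) = 1/8 + 2/8 + 2/8 + 1/8 + 1/8 + 1/8 = 8/8 = 1.
Kraft's inequality requires Σ ≤ 1; here Σ = 1 ≤ 1, so such a prefix code exists.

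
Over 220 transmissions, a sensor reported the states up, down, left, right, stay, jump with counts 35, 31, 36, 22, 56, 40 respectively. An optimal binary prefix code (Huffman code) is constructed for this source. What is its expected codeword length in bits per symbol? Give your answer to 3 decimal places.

Probabilities are the counts divided by 220.
Repeatedly combine the two least-probable nodes; the expected code length is the sum of the merged weights.
merge 1/10 + 31/220 → 53/220
merge 7/44 + 9/55 → 71/220
merge 2/11 + 53/220 → 93/220
merge 14/55 + 71/220 → 127/220
merge 93/220 + 127/220 → 1
L = 53/220 + 71/220 + 93/220 + 127/220 + 1 = 141/55 ≈ 2.564 bits/symbol.

2.564 bits/symbol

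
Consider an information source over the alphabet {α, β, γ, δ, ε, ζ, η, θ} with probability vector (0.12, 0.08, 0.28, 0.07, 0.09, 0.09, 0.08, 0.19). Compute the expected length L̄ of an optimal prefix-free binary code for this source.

2.85 bits/symbol

Repeatedly combine the two least-probable nodes; the expected code length is the sum of the merged weights.
merge 7/100 + 2/25 → 3/20
merge 2/25 + 9/100 → 17/100
merge 9/100 + 3/25 → 21/100
merge 3/20 + 17/100 → 8/25
merge 19/100 + 21/100 → 2/5
merge 7/25 + 8/25 → 3/5
merge 2/5 + 3/5 → 1
L = 3/20 + 17/100 + 21/100 + 8/25 + 2/5 + 3/5 + 1 = 57/20 = 2.85 bits/symbol.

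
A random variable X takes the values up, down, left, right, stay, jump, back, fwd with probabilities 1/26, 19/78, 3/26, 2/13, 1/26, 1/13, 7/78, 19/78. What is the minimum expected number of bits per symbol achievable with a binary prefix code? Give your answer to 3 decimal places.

Repeatedly combine the two least-probable nodes; the expected code length is the sum of the merged weights.
merge 1/26 + 1/26 → 1/13
merge 1/13 + 1/13 → 2/13
merge 7/78 + 3/26 → 8/39
merge 2/13 + 2/13 → 4/13
merge 8/39 + 19/78 → 35/78
merge 19/78 + 4/13 → 43/78
merge 35/78 + 43/78 → 1
L = 1/13 + 2/13 + 8/39 + 4/13 + 35/78 + 43/78 + 1 = 107/39 ≈ 2.744 bits/symbol.

2.744 bits/symbol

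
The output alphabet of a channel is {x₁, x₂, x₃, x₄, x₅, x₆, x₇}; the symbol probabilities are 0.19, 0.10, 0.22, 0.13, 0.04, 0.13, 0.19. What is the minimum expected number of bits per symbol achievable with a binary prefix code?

Repeatedly combine the two least-probable nodes; the expected code length is the sum of the merged weights.
merge 1/25 + 1/10 → 7/50
merge 13/100 + 13/100 → 13/50
merge 7/50 + 19/100 → 33/100
merge 19/100 + 11/50 → 41/100
merge 13/50 + 33/100 → 59/100
merge 41/100 + 59/100 → 1
L = 7/50 + 13/50 + 33/100 + 41/100 + 59/100 + 1 = 273/100 = 2.73 bits/symbol.

2.73 bits/symbol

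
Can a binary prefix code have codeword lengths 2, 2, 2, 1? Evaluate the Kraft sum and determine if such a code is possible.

With common denominator 2^2 = 4: Σ 2^(−ℓᵢ) = 1/4 + 1/4 + 1/4 + 2/4 = 5/4 = 1.25.
Kraft's inequality requires Σ ≤ 1; here Σ = 1.25 > 1, so no such prefix code exists.

1.25; no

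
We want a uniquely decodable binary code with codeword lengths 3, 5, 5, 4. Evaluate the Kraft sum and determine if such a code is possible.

With common denominator 2^5 = 32: Σ 2^(−ℓᵢ) = 4/32 + 1/32 + 1/32 + 2/32 = 8/32 = 0.25.
Kraft's inequality requires Σ ≤ 1; here Σ = 0.25 ≤ 1, so such a prefix code exists.

0.25; yes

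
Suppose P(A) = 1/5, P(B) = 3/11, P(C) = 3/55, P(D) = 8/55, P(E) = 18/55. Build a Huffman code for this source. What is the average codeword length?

Repeatedly combine the two least-probable nodes; the expected code length is the sum of the merged weights.
merge 3/55 + 8/55 → 1/5
merge 1/5 + 1/5 → 2/5
merge 3/11 + 18/55 → 3/5
merge 2/5 + 3/5 → 1
L = 1/5 + 2/5 + 3/5 + 1 = 11/5 = 2.2 bits/symbol.

2.2 bits/symbol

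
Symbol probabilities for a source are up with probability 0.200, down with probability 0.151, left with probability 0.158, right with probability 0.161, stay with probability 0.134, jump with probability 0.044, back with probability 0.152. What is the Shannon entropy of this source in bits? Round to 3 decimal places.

2.721 bits

H = −Σ pᵢ log₂ pᵢ.
−0.200·log₂(0.200) = 0.4644
−0.151·log₂(0.151) = 0.4118
−0.158·log₂(0.158) = 0.4206
−0.161·log₂(0.161) = 0.4242
−0.134·log₂(0.134) = 0.3886
−0.044·log₂(0.044) = 0.1983
−0.152·log₂(0.152) = 0.4131
Sum ≈ 2.7210 → 2.721 bits.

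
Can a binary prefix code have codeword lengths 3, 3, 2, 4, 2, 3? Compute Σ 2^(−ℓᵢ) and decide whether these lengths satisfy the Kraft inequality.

0.9375; yes

With common denominator 2^4 = 16: Σ 2^(−ℓᵢ) = 2/16 + 2/16 + 4/16 + 1/16 + 4/16 + 2/16 = 15/16 = 0.9375.
Kraft's inequality requires Σ ≤ 1; here Σ = 0.9375 ≤ 1, so such a prefix code exists.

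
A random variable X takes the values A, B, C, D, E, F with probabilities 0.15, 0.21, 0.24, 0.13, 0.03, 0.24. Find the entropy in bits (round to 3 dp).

2.406 bits

H = −Σ pᵢ log₂ pᵢ.
−0.15·log₂(0.15) = 0.4105
−0.21·log₂(0.21) = 0.4728
−0.24·log₂(0.24) = 0.4941
−0.13·log₂(0.13) = 0.3826
−0.03·log₂(0.03) = 0.1518
−0.24·log₂(0.24) = 0.4941
Sum ≈ 2.4060 → 2.406 bits.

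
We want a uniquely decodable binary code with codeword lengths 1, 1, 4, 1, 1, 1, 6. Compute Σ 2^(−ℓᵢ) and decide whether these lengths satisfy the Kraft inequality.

With common denominator 2^6 = 64: Σ 2^(−ℓᵢ) = 32/64 + 32/64 + 4/64 + 32/64 + 32/64 + 32/64 + 1/64 = 165/64 = 2.578125.
Kraft's inequality requires Σ ≤ 1; here Σ = 2.578125 > 1, so no such prefix code exists.

2.578125; no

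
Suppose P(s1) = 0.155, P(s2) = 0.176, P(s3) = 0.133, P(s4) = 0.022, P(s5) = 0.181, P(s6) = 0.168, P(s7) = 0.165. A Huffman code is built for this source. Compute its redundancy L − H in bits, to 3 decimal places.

Entropy H = −Σ p log₂ p ≈ 2.6738 bits.
Huffman merges: 11/500+133/1000→31/200; 31/200+31/200→31/100; 33/200+21/125→333/1000; 22/125+181/1000→357/1000; 31/100+333/1000→643/1000; 357/1000+643/1000→1. L = 1399/500 ≈ 2.7980.
L − H = 2.7980 − 2.6738 = 0.124 bits.

0.124 bits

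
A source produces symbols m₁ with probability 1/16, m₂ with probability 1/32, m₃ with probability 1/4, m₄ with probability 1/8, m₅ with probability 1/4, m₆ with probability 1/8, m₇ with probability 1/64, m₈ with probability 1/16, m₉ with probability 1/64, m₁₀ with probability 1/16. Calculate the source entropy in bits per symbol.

Each probability is a power of 1/2, so log₂(1/p) is an integer.
H = Σ p·log₂(1/p) = 1/16·4 + 1/32·5 + 1/4·2 + 1/8·3 + 1/4·2 + 1/8·3 + 1/64·6 + 1/16·4 + 1/64·6 + 1/16·4 = 2.84375 bits.

2.84375 bits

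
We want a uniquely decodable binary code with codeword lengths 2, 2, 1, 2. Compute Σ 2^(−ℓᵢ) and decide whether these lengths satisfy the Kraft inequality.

1.25; no

With common denominator 2^2 = 4: Σ 2^(−ℓᵢ) = 1/4 + 1/4 + 2/4 + 1/4 = 5/4 = 1.25.
Kraft's inequality requires Σ ≤ 1; here Σ = 1.25 > 1, so no such prefix code exists.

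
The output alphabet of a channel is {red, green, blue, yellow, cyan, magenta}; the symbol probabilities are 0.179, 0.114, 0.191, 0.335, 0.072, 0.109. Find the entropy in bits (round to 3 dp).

H = −Σ pᵢ log₂ pᵢ.
−0.179·log₂(0.179) = 0.4443
−0.114·log₂(0.114) = 0.3571
−0.191·log₂(0.191) = 0.4562
−0.335·log₂(0.335) = 0.5286
−0.072·log₂(0.072) = 0.2733
−0.109·log₂(0.109) = 0.3485
Sum ≈ 2.4080 → 2.408 bits.

2.408 bits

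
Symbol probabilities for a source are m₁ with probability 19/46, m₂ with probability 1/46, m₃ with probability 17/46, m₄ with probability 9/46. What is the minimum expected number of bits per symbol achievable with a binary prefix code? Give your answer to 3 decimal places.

1.804 bits/symbol

Repeatedly combine the two least-probable nodes; the expected code length is the sum of the merged weights.
merge 1/46 + 9/46 → 5/23
merge 5/23 + 17/46 → 27/46
merge 19/46 + 27/46 → 1
L = 5/23 + 27/46 + 1 = 83/46 ≈ 1.804 bits/symbol.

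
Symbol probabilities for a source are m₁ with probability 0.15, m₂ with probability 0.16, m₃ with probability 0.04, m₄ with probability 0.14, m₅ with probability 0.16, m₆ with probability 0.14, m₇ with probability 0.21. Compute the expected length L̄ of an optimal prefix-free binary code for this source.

2.79 bits/symbol

Repeatedly combine the two least-probable nodes; the expected code length is the sum of the merged weights.
merge 1/25 + 7/50 → 9/50
merge 7/50 + 3/20 → 29/100
merge 4/25 + 4/25 → 8/25
merge 9/50 + 21/100 → 39/100
merge 29/100 + 8/25 → 61/100
merge 39/100 + 61/100 → 1
L = 9/50 + 29/100 + 8/25 + 39/100 + 61/100 + 1 = 279/100 = 2.79 bits/symbol.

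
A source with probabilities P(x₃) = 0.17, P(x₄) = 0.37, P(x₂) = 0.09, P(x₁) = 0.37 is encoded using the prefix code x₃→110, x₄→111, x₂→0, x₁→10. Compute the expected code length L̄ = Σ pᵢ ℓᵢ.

2.45 bits/symbol

L̄ = Σ pᵢ·ℓᵢ = 0.17·3 + 0.37·3 + 0.09·1 + 0.37·2 = 2.45 bits/symbol.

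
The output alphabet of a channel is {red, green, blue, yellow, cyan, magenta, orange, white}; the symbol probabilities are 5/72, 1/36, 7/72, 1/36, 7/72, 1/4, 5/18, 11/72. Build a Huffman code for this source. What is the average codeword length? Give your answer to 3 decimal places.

Repeatedly combine the two least-probable nodes; the expected code length is the sum of the merged weights.
merge 1/36 + 1/36 → 1/18
merge 1/18 + 5/72 → 1/8
merge 7/72 + 7/72 → 7/36
merge 1/8 + 11/72 → 5/18
merge 7/36 + 1/4 → 4/9
merge 5/18 + 5/18 → 5/9
merge 4/9 + 5/9 → 1
L = 1/18 + 1/8 + 7/36 + 5/18 + 4/9 + 5/9 + 1 = 191/72 ≈ 2.653 bits/symbol.

2.653 bits/symbol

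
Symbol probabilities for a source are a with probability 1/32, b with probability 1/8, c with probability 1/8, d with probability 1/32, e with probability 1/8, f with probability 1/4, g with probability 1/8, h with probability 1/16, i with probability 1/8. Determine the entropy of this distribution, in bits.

Each probability is a power of 1/2, so log₂(1/p) is an integer.
H = Σ p·log₂(1/p) = 1/32·5 + 1/8·3 + 1/8·3 + 1/32·5 + 1/8·3 + 1/4·2 + 1/8·3 + 1/16·4 + 1/8·3 = 2.9375 bits.

2.9375 bits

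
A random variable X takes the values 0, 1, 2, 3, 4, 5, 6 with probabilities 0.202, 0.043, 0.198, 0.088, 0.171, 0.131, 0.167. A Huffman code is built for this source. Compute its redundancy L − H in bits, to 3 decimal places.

Entropy H = −Σ p log₂ p ≈ 2.6835 bits.
Huffman merges: 43/1000+11/125→131/1000; 131/1000+131/1000→131/500; 167/1000+171/1000→169/500; 99/500+101/500→2/5; 131/500+169/500→3/5; 2/5+3/5→1. L = 2731/1000 ≈ 2.7310.
L − H = 2.7310 − 2.6835 = 0.047 bits.

0.047 bits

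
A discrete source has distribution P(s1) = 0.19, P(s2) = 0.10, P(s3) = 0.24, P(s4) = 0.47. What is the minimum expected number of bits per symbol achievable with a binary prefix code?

Repeatedly combine the two least-probable nodes; the expected code length is the sum of the merged weights.
merge 1/10 + 19/100 → 29/100
merge 6/25 + 29/100 → 53/100
merge 47/100 + 53/100 → 1
L = 29/100 + 53/100 + 1 = 91/50 = 1.82 bits/symbol.

1.82 bits/symbol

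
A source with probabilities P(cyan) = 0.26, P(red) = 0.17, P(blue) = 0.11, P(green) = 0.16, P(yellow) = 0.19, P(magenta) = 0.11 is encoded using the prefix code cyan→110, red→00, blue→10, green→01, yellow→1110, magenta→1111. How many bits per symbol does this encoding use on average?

L̄ = Σ pᵢ·ℓᵢ = 0.26·3 + 0.17·2 + 0.11·2 + 0.16·2 + 0.19·4 + 0.11·4 = 2.86 bits/symbol.

2.86 bits/symbol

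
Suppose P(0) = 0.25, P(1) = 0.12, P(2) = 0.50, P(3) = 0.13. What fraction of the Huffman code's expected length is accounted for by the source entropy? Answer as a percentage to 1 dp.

100.0%

Entropy H = −Σ p log₂ p ≈ 1.7497 bits.
Huffman merges: 3/25+13/100→1/4; 1/4+1/4→1/2; 1/2+1/2→1. L = 7/4 ≈ 1.7500.
Efficiency = H/L = 1.7497/1.7500 = 100.0%.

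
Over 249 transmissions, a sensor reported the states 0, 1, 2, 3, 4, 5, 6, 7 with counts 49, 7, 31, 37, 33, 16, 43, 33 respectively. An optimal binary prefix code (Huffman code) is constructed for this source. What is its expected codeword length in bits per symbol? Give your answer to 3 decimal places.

2.896 bits/symbol

Probabilities are the counts divided by 249.
Repeatedly combine the two least-probable nodes; the expected code length is the sum of the merged weights.
merge 7/249 + 16/249 → 23/249
merge 23/249 + 31/249 → 18/83
merge 11/83 + 11/83 → 22/83
merge 37/249 + 43/249 → 80/249
merge 49/249 + 18/83 → 103/249
merge 22/83 + 80/249 → 146/249
merge 103/249 + 146/249 → 1
L = 23/249 + 18/83 + 22/83 + 80/249 + 103/249 + 146/249 + 1 = 721/249 ≈ 2.896 bits/symbol.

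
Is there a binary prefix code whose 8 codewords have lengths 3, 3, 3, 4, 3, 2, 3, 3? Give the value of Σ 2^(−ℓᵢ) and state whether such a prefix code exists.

With common denominator 2^4 = 16: Σ 2^(−ℓᵢ) = 2/16 + 2/16 + 2/16 + 1/16 + 2/16 + 4/16 + 2/16 + 2/16 = 17/16 = 1.0625.
Kraft's inequality requires Σ ≤ 1; here Σ = 1.0625 > 1, so no such prefix code exists.

1.0625; no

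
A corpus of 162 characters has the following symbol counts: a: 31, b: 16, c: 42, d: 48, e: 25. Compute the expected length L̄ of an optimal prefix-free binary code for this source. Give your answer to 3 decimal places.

2.253 bits/symbol

Probabilities are the counts divided by 162.
Repeatedly combine the two least-probable nodes; the expected code length is the sum of the merged weights.
merge 8/81 + 25/162 → 41/162
merge 31/162 + 41/162 → 4/9
merge 7/27 + 8/27 → 5/9
merge 4/9 + 5/9 → 1
L = 41/162 + 4/9 + 5/9 + 1 = 365/162 ≈ 2.253 bits/symbol.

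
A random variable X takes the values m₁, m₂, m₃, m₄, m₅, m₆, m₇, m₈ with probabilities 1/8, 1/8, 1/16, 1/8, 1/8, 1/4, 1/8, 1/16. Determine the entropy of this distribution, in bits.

2.875 bits

Each probability is a power of 1/2, so log₂(1/p) is an integer.
H = Σ p·log₂(1/p) = 1/8·3 + 1/8·3 + 1/16·4 + 1/8·3 + 1/8·3 + 1/4·2 + 1/8·3 + 1/16·4 = 2.875 bits.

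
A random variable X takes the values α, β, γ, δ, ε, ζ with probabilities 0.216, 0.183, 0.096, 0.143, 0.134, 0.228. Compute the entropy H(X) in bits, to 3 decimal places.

H = −Σ pᵢ log₂ pᵢ.
−0.216·log₂(0.216) = 0.4776
−0.183·log₂(0.183) = 0.4484
−0.096·log₂(0.096) = 0.3246
−0.143·log₂(0.143) = 0.4012
−0.134·log₂(0.134) = 0.3886
−0.228·log₂(0.228) = 0.4863
Sum ≈ 2.5266 → 2.527 bits.

2.527 bits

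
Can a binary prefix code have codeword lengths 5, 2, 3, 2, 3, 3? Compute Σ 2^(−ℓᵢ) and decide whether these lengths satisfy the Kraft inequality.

0.90625; yes

With common denominator 2^5 = 32: Σ 2^(−ℓᵢ) = 1/32 + 8/32 + 4/32 + 8/32 + 4/32 + 4/32 = 29/32 = 0.90625.
Kraft's inequality requires Σ ≤ 1; here Σ = 0.90625 ≤ 1, so such a prefix code exists.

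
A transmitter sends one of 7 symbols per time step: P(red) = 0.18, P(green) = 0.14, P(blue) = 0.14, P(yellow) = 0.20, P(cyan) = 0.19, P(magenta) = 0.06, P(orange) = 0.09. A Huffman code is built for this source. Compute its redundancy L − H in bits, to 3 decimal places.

Entropy H = −Σ p log₂ p ≈ 2.7153 bits.
Huffman merges: 3/50+9/100→3/20; 7/50+7/50→7/25; 3/20+9/50→33/100; 19/100+1/5→39/100; 7/25+33/100→61/100; 39/100+61/100→1. L = 69/25 ≈ 2.7600.
L − H = 2.7600 − 2.7153 = 0.045 bits.

0.045 bits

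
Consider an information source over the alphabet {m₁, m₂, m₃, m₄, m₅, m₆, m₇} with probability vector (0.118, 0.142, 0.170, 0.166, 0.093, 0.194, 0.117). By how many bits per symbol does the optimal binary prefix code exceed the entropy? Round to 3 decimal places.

0.038 bits

Entropy H = −Σ p log₂ p ≈ 2.7682 bits.
Huffman merges: 93/1000+117/1000→21/100; 59/500+71/500→13/50; 83/500+17/100→42/125; 97/500+21/100→101/250; 13/50+42/125→149/250; 101/250+149/250→1. L = 1403/500 ≈ 2.8060.
L − H = 2.8060 − 2.7682 = 0.038 bits.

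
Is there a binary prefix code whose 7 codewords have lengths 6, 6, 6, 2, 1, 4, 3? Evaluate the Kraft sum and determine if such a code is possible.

With common denominator 2^6 = 64: Σ 2^(−ℓᵢ) = 1/64 + 1/64 + 1/64 + 16/64 + 32/64 + 4/64 + 8/64 = 63/64 = 0.984375.
Kraft's inequality requires Σ ≤ 1; here Σ = 0.984375 ≤ 1, so such a prefix code exists.

0.984375; yes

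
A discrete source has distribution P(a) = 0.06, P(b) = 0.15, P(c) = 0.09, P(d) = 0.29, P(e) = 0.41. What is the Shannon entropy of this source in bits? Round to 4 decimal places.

H = −Σ pᵢ log₂ pᵢ.
−0.06·log₂(0.06) = 0.2435
−0.15·log₂(0.15) = 0.4105
−0.09·log₂(0.09) = 0.3127
−0.29·log₂(0.29) = 0.5179
−0.41·log₂(0.41) = 0.5274
Sum ≈ 2.0120 → 2.0120 bits.

2.0120 bits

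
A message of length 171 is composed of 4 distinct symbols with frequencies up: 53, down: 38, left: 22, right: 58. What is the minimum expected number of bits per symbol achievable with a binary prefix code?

2 bits/symbol

Probabilities are the counts divided by 171.
Repeatedly combine the two least-probable nodes; the expected code length is the sum of the merged weights.
merge 22/171 + 2/9 → 20/57
merge 53/171 + 58/171 → 37/57
merge 20/57 + 37/57 → 1
L = 20/57 + 37/57 + 1 = 2 bits/symbol.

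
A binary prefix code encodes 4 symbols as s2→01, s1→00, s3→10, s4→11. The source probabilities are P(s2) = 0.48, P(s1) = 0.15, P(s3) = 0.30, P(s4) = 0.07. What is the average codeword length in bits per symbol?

2 bits/symbol

L̄ = Σ pᵢ·ℓᵢ = 0.48·2 + 0.15·2 + 0.30·2 + 0.07·2 = 2 bits/symbol.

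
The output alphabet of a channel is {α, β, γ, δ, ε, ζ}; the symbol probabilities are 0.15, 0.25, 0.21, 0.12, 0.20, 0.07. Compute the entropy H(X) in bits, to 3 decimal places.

H = −Σ pᵢ log₂ pᵢ.
−0.15·log₂(0.15) = 0.4105
−0.25·log₂(0.25) = 0.5000
−0.21·log₂(0.21) = 0.4728
−0.12·log₂(0.12) = 0.3671
−0.20·log₂(0.20) = 0.4644
−0.07·log₂(0.07) = 0.2686
Sum ≈ 2.4834 → 2.483 bits.

2.483 bits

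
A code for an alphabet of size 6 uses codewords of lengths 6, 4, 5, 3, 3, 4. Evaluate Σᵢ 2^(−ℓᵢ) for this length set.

With common denominator 2^6 = 64: Σ 2^(−ℓᵢ) = 1/64 + 4/64 + 2/64 + 8/64 + 8/64 + 4/64 = 27/64 = 0.421875.

0.421875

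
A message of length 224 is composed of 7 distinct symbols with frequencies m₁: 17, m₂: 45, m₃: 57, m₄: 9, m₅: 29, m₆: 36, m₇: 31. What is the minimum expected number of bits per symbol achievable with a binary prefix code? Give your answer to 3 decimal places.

Probabilities are the counts divided by 224.
Repeatedly combine the two least-probable nodes; the expected code length is the sum of the merged weights.
merge 9/224 + 17/224 → 13/112
merge 13/112 + 29/224 → 55/224
merge 31/224 + 9/56 → 67/224
merge 45/224 + 55/224 → 25/56
merge 57/224 + 67/224 → 31/56
merge 25/56 + 31/56 → 1
L = 13/112 + 55/224 + 67/224 + 25/56 + 31/56 + 1 = 149/56 ≈ 2.661 bits/symbol.

2.661 bits/symbol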